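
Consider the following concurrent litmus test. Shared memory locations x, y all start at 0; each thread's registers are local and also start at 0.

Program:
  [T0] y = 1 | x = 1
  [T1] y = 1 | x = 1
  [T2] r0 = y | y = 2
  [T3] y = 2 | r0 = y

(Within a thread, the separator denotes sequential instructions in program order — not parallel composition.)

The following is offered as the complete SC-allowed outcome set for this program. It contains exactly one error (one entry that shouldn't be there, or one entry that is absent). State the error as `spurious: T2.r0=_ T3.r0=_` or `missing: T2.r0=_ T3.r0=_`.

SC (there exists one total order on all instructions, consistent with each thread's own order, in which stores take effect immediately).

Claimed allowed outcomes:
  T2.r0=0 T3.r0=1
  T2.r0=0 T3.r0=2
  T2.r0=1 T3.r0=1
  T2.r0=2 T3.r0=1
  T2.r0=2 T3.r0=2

outcome vector order: (T2.r0,T3.r0)
[SC] allowed = {<0 1>, <0 2>, <1 1>, <1 2>, <2 1>, <2 2>}
SC∖claimed = {<1 2>}

missing: T2.r0=1 T3.r0=2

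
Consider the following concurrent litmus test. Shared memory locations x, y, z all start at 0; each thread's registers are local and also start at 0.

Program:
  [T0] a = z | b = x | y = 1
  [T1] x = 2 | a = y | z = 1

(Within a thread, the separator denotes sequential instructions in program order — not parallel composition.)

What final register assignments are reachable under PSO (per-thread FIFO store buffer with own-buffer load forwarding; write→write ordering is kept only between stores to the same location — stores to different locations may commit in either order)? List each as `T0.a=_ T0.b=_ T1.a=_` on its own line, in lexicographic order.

outcome vector order: (T0.a,T0.b,T1.a)
|PSO outcomes| = 6

T0.a=0 T0.b=0 T1.a=0
T0.a=0 T0.b=0 T1.a=1
T0.a=0 T0.b=2 T1.a=0
T0.a=0 T0.b=2 T1.a=1
T0.a=1 T0.b=0 T1.a=0
T0.a=1 T0.b=2 T1.a=0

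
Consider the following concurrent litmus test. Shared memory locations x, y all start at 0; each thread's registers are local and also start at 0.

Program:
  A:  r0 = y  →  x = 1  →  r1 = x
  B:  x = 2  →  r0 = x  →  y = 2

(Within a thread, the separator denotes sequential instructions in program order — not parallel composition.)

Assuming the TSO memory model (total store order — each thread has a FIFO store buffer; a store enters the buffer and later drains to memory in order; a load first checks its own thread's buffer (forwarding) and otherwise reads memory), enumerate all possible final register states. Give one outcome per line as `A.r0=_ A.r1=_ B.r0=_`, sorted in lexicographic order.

outcome vector order: (A.r0,A.r1,B.r0)
|TSO outcomes| = 4

A.r0=0 A.r1=1 B.r0=1
A.r0=0 A.r1=1 B.r0=2
A.r0=0 A.r1=2 B.r0=2
A.r0=2 A.r1=1 B.r0=2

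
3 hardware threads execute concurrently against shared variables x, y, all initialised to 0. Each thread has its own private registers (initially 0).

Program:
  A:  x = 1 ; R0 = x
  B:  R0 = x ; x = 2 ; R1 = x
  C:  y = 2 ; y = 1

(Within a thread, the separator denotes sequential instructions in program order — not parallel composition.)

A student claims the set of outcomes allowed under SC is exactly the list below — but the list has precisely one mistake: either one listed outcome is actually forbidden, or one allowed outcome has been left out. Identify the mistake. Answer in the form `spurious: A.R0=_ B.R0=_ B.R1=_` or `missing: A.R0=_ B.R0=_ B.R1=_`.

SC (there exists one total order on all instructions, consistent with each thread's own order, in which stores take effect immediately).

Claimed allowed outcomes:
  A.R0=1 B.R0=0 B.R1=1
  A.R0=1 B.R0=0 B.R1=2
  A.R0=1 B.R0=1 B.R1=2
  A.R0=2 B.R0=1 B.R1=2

missing: A.R0=2 B.R0=0 B.R1=2

outcome vector order: (A.R0,B.R0,B.R1)
SC (5): (1,0,1); (1,0,2); (1,1,2); (2,0,2); (2,1,2)
SC∖claimed = {(2,0,2)}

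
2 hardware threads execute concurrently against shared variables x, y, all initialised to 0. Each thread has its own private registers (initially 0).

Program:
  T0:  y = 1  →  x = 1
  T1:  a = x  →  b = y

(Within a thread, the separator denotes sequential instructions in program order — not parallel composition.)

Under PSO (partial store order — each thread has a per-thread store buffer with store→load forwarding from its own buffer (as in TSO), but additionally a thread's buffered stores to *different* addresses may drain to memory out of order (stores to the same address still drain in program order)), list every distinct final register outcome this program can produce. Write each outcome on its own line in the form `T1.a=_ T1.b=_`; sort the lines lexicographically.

outcome vector order: (T1.a,T1.b)
|PSO outcomes| = 4

T1.a=0 T1.b=0
T1.a=0 T1.b=1
T1.a=1 T1.b=0
T1.a=1 T1.b=1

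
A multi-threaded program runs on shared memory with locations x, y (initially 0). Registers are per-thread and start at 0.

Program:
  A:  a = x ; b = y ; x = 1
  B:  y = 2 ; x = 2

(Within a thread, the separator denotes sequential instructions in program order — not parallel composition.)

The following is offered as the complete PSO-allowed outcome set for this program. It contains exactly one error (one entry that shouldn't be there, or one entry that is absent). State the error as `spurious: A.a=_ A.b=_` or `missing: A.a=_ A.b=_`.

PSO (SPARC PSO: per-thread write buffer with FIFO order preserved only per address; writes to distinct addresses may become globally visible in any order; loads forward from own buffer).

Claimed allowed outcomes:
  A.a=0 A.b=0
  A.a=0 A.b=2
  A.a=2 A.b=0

outcome vector order: (A.a,A.b)
[PSO] allowed = {(0,0) (0,2) (2,0) (2,2)}
PSO∖claimed = {(2,2)}

missing: A.a=2 A.b=2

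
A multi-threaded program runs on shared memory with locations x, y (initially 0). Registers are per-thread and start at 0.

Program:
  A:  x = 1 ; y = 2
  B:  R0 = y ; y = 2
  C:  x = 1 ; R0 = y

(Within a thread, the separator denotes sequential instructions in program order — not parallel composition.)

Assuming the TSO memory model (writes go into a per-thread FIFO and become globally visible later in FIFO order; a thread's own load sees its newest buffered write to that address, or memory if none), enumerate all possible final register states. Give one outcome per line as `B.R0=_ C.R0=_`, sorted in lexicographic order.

outcome vector order: (B.R0,C.R0)
|TSO outcomes| = 4

B.R0=0 C.R0=0
B.R0=0 C.R0=2
B.R0=2 C.R0=0
B.R0=2 C.R0=2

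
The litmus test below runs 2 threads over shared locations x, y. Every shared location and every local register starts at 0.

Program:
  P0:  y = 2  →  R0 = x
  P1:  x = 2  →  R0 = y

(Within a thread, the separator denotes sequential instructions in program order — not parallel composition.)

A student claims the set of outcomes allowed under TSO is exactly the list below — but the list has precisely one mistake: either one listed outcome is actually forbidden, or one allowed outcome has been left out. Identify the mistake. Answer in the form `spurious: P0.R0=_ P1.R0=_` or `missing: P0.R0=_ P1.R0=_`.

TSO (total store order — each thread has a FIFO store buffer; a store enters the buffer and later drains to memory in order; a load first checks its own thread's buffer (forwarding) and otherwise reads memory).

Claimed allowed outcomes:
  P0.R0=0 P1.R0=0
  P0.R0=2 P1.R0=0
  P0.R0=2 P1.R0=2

outcome vector order: (P0.R0,P1.R0)
under TSO → 00, 02, 20, 22
TSO∖claimed = {02}

missing: P0.R0=0 P1.R0=2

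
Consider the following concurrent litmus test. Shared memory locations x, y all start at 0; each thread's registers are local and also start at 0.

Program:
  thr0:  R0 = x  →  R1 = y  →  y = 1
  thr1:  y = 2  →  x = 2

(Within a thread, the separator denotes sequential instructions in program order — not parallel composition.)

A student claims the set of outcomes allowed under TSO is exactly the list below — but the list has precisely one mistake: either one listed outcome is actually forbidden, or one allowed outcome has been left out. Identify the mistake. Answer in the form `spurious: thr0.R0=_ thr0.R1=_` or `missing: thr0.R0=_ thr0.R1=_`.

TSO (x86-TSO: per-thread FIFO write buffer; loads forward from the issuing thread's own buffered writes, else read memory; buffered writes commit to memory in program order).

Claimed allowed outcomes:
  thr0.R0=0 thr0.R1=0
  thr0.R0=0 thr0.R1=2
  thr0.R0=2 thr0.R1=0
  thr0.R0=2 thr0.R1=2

spurious: thr0.R0=2 thr0.R1=0

outcome vector order: (thr0.R0,thr0.R1)
[TSO] allowed = {0/0 0/2 2/2}
claimed∖TSO = {2/0}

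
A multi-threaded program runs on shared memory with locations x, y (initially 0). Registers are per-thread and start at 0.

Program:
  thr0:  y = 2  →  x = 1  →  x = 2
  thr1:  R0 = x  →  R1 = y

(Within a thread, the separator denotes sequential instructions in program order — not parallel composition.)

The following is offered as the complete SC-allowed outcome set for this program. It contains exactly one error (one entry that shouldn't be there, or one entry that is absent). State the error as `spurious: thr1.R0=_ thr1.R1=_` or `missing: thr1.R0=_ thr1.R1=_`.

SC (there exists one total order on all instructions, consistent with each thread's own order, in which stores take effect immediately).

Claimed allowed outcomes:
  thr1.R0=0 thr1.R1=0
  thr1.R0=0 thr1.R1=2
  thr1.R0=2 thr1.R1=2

outcome vector order: (thr1.R0,thr1.R1)
under SC → (0,0), (0,2), (1,2), (2,2)
SC∖claimed = {(1,2)}

missing: thr1.R0=1 thr1.R1=2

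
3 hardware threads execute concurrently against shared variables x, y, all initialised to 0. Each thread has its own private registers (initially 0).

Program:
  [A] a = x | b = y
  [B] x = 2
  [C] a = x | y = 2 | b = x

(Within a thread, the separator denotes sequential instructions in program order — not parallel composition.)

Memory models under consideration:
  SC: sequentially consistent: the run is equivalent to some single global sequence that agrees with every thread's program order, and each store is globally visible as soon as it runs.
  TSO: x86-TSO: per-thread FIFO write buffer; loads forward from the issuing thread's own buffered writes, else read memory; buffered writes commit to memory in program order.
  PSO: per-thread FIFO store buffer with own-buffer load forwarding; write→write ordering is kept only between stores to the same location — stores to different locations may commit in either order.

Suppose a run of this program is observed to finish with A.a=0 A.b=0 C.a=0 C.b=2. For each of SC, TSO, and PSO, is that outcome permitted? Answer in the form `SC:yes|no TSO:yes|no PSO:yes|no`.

outcome vector order: (A.a,A.b,C.a,C.b)
under SC → 0000, 0002, 0022, 0200, 0202, 0222, 2002, 2022, 2200, 2202, 2222
under TSO → 0000, 0002, 0022, 0200, 0202, 0222, 2000, 2002, 2022, 2200, 2202, 2222
under PSO → 0000, 0002, 0022, 0200, 0202, 0222, 2000, 2002, 2022, 2200, 2202, 2222
target 0002 ∈ {SC,TSO,PSO}

SC:yes TSO:yes PSO:yes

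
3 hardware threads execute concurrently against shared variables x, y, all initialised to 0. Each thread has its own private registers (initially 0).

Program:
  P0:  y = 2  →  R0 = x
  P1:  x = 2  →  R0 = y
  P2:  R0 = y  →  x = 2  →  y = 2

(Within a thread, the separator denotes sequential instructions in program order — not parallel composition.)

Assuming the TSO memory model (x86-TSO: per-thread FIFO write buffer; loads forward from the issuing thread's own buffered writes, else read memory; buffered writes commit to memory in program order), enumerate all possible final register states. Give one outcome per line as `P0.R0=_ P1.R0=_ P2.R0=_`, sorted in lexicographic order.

P0.R0=0 P1.R0=0 P2.R0=0
P0.R0=0 P1.R0=0 P2.R0=2
P0.R0=0 P1.R0=2 P2.R0=0
P0.R0=0 P1.R0=2 P2.R0=2
P0.R0=2 P1.R0=0 P2.R0=0
P0.R0=2 P1.R0=0 P2.R0=2
P0.R0=2 P1.R0=2 P2.R0=0
P0.R0=2 P1.R0=2 P2.R0=2

outcome vector order: (P0.R0,P1.R0,P2.R0)
|TSO outcomes| = 8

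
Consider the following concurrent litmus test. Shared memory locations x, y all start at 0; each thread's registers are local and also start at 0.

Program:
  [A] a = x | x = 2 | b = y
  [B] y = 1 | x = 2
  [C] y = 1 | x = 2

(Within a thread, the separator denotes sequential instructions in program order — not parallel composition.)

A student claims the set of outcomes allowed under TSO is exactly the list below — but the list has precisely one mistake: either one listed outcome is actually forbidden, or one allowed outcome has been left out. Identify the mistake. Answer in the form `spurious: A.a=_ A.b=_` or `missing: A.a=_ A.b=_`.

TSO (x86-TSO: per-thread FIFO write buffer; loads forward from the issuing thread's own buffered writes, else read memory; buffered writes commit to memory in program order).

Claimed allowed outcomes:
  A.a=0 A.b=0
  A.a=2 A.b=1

outcome vector order: (A.a,A.b)
under TSO → <0 0> <0 1> <2 1>
TSO∖claimed = {<0 1>}

missing: A.a=0 A.b=1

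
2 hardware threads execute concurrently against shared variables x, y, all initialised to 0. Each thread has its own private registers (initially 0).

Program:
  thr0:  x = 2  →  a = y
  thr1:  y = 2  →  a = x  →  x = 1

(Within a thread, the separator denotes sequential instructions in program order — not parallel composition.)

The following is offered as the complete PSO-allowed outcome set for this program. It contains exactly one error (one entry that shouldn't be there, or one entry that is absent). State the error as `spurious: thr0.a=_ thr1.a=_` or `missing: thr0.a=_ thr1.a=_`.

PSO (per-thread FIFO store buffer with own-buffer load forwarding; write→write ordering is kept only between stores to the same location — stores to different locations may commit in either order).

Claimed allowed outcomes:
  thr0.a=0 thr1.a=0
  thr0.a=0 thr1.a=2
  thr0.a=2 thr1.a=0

missing: thr0.a=2 thr1.a=2

outcome vector order: (thr0.a,thr1.a)
under PSO → 00 02 20 22
PSO∖claimed = {22}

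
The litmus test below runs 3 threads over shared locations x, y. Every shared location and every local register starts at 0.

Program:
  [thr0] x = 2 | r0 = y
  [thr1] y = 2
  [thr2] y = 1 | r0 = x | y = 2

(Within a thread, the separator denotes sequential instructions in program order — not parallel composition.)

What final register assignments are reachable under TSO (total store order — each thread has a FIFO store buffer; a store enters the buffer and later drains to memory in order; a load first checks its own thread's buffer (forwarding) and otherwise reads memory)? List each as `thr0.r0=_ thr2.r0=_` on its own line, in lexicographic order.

thr0.r0=0 thr2.r0=0
thr0.r0=0 thr2.r0=2
thr0.r0=1 thr2.r0=0
thr0.r0=1 thr2.r0=2
thr0.r0=2 thr2.r0=0
thr0.r0=2 thr2.r0=2

outcome vector order: (thr0.r0,thr2.r0)
|TSO outcomes| = 6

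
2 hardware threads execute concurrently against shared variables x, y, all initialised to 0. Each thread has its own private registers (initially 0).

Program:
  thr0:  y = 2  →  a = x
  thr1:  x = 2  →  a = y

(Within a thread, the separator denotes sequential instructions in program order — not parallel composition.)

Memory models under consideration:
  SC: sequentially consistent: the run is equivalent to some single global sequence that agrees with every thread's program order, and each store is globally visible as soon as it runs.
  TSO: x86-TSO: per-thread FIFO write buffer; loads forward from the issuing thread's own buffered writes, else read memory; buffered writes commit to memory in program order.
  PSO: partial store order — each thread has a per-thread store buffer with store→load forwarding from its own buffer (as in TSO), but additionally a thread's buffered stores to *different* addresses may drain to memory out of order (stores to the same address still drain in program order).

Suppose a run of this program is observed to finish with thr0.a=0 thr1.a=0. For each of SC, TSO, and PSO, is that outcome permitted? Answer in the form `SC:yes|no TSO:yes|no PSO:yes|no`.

SC:no TSO:yes PSO:yes

outcome vector order: (thr0.a,thr1.a)
[SC] allowed = {(0,2) (2,0) (2,2)}
[TSO] allowed = {(0,0) (0,2) (2,0) (2,2)}
[PSO] allowed = {(0,0) (0,2) (2,0) (2,2)}
target (0,0) ∈ {TSO,PSO}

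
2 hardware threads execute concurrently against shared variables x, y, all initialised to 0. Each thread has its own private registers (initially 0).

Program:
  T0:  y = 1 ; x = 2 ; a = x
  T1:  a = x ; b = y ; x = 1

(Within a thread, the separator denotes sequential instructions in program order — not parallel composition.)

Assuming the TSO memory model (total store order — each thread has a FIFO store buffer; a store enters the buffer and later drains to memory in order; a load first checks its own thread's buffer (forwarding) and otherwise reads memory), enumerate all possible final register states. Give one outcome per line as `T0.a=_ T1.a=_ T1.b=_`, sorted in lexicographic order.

outcome vector order: (T0.a,T1.a,T1.b)
|TSO outcomes| = 6

T0.a=1 T1.a=0 T1.b=0
T0.a=1 T1.a=0 T1.b=1
T0.a=1 T1.a=2 T1.b=1
T0.a=2 T1.a=0 T1.b=0
T0.a=2 T1.a=0 T1.b=1
T0.a=2 T1.a=2 T1.b=1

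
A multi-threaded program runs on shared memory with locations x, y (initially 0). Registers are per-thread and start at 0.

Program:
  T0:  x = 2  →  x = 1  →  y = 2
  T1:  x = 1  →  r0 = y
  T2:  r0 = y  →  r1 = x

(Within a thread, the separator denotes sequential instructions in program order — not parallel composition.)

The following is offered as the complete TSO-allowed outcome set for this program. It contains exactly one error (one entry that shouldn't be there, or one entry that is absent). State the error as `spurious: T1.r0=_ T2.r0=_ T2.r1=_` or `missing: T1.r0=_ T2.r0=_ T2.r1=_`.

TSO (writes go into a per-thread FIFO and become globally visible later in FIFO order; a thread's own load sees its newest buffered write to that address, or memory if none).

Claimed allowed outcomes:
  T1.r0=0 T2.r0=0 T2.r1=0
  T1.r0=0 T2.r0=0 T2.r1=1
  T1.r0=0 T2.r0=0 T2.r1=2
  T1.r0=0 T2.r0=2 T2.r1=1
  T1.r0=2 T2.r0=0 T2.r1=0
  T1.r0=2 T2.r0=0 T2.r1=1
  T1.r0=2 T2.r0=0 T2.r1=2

outcome vector order: (T1.r0,T2.r0,T2.r1)
under TSO → 000, 001, 002, 021, 200, 201, 202, 221
TSO∖claimed = {221}

missing: T1.r0=2 T2.r0=2 T2.r1=1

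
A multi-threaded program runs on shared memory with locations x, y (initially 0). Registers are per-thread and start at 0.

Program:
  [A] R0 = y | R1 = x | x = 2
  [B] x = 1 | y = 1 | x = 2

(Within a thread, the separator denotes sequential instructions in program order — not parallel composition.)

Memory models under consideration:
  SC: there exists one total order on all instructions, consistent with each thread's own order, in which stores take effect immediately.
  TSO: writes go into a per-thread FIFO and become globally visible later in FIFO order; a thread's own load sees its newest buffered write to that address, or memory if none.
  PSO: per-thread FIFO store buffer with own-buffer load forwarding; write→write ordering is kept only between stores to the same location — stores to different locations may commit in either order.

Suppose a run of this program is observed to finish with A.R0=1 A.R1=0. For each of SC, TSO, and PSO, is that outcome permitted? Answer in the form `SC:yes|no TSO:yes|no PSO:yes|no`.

SC:no TSO:no PSO:yes

outcome vector order: (A.R0,A.R1)
[SC] allowed = {(0,0), (0,1), (0,2), (1,1), (1,2)}
[TSO] allowed = {(0,0), (0,1), (0,2), (1,1), (1,2)}
[PSO] allowed = {(0,0), (0,1), (0,2), (1,0), (1,1), (1,2)}
target (1,0) ∈ {PSO}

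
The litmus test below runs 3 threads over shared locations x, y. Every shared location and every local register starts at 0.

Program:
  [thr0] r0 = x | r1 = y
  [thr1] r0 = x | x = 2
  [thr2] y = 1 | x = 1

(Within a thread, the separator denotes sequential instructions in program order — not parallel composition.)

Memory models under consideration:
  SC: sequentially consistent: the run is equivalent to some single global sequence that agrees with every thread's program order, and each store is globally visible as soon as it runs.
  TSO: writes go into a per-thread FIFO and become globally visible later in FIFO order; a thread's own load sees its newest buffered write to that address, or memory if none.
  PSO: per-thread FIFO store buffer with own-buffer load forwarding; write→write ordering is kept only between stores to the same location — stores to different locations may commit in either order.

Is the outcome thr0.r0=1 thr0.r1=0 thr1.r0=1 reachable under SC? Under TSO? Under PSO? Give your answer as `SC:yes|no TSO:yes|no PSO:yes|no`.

SC:no TSO:no PSO:yes

outcome vector order: (thr0.r0,thr0.r1,thr1.r0)
SC: 9 outcomes — {0/0/0 0/0/1 0/1/0 0/1/1 1/1/0 1/1/1 2/0/0 2/1/0 2/1/1}
TSO: 9 outcomes — {0/0/0 0/0/1 0/1/0 0/1/1 1/1/0 1/1/1 2/0/0 2/1/0 2/1/1}
PSO: 12 outcomes — {0/0/0 0/0/1 0/1/0 0/1/1 1/0/0 1/0/1 1/1/0 1/1/1 2/0/0 2/0/1 2/1/0 2/1/1}
target 1/0/1 ∈ {PSO}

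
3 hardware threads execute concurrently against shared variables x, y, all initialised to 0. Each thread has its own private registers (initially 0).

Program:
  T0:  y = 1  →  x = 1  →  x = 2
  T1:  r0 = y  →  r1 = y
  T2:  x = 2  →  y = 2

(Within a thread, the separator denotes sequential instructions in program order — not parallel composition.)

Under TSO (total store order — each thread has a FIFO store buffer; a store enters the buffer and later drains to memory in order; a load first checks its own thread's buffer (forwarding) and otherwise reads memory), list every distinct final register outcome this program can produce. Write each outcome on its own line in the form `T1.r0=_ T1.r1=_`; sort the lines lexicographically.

T1.r0=0 T1.r1=0
T1.r0=0 T1.r1=1
T1.r0=0 T1.r1=2
T1.r0=1 T1.r1=1
T1.r0=1 T1.r1=2
T1.r0=2 T1.r1=1
T1.r0=2 T1.r1=2

outcome vector order: (T1.r0,T1.r1)
|TSO outcomes| = 7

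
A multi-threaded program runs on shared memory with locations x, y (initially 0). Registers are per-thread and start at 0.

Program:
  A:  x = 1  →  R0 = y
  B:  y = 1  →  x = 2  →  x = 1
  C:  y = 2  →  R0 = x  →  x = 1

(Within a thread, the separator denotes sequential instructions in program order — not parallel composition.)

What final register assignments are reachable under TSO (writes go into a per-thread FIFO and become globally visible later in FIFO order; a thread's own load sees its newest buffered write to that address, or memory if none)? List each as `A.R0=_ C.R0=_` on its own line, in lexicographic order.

outcome vector order: (A.R0,C.R0)
|TSO outcomes| = 9

A.R0=0 C.R0=0
A.R0=0 C.R0=1
A.R0=0 C.R0=2
A.R0=1 C.R0=0
A.R0=1 C.R0=1
A.R0=1 C.R0=2
A.R0=2 C.R0=0
A.R0=2 C.R0=1
A.R0=2 C.R0=2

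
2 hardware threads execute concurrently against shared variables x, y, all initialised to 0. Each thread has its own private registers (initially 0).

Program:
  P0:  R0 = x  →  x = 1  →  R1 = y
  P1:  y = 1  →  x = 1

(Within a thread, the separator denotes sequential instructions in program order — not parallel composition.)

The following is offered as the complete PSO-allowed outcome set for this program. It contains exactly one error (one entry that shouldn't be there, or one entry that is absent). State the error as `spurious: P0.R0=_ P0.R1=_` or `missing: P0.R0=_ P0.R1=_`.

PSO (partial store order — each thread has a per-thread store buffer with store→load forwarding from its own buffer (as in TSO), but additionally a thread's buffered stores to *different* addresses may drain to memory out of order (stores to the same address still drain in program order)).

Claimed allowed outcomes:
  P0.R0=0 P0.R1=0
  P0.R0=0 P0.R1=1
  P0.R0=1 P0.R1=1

outcome vector order: (P0.R0,P0.R1)
under PSO → 00; 01; 10; 11
PSO∖claimed = {10}

missing: P0.R0=1 P0.R1=0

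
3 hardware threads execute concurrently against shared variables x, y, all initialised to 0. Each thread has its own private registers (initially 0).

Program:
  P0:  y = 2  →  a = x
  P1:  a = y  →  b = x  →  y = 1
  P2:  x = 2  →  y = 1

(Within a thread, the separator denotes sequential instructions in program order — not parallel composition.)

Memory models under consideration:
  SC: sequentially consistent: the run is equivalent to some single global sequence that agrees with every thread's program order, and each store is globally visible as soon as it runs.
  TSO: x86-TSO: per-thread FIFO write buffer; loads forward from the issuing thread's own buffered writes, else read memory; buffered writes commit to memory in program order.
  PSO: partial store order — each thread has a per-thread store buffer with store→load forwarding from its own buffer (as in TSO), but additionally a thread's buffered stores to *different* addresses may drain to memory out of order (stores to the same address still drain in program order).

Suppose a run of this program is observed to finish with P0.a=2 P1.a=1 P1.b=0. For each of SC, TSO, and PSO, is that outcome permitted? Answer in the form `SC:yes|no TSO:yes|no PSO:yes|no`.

SC:no TSO:no PSO:yes

outcome vector order: (P0.a,P1.a,P1.b)
[SC] allowed = {000, 002, 012, 020, 022, 200, 202, 212, 220, 222}
[TSO] allowed = {000, 002, 012, 020, 022, 200, 202, 212, 220, 222}
[PSO] allowed = {000, 002, 010, 012, 020, 022, 200, 202, 210, 212, 220, 222}
target 210 ∈ {PSO}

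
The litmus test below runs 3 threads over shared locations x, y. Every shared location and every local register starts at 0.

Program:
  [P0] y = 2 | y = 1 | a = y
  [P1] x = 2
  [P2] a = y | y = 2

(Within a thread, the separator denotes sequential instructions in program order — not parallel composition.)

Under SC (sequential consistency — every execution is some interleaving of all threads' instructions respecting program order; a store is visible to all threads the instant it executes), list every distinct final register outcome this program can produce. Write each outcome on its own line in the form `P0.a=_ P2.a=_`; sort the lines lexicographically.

P0.a=1 P2.a=0
P0.a=1 P2.a=1
P0.a=1 P2.a=2
P0.a=2 P2.a=0
P0.a=2 P2.a=1
P0.a=2 P2.a=2

outcome vector order: (P0.a,P2.a)
|SC outcomes| = 6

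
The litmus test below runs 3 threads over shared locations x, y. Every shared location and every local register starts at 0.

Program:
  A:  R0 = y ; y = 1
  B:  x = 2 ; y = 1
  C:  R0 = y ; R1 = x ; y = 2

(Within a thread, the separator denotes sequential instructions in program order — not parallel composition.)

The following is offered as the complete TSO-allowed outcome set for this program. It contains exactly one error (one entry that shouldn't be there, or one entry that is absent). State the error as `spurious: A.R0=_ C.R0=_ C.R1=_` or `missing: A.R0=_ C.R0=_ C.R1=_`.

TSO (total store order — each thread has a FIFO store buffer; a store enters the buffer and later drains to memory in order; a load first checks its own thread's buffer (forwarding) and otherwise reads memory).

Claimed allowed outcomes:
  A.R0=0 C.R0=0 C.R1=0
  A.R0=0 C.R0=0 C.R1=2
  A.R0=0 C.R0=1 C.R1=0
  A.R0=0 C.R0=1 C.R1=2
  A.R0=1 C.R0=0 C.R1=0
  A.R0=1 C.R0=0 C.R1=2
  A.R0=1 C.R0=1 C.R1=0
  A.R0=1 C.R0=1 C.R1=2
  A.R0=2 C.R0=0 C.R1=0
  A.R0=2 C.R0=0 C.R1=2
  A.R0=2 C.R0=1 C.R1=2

spurious: A.R0=1 C.R0=1 C.R1=0

outcome vector order: (A.R0,C.R0,C.R1)
[TSO] allowed = {<0 0 0> <0 0 2> <0 1 0> <0 1 2> <1 0 0> <1 0 2> <1 1 2> <2 0 0> <2 0 2> <2 1 2>}
claimed∖TSO = {<1 1 0>}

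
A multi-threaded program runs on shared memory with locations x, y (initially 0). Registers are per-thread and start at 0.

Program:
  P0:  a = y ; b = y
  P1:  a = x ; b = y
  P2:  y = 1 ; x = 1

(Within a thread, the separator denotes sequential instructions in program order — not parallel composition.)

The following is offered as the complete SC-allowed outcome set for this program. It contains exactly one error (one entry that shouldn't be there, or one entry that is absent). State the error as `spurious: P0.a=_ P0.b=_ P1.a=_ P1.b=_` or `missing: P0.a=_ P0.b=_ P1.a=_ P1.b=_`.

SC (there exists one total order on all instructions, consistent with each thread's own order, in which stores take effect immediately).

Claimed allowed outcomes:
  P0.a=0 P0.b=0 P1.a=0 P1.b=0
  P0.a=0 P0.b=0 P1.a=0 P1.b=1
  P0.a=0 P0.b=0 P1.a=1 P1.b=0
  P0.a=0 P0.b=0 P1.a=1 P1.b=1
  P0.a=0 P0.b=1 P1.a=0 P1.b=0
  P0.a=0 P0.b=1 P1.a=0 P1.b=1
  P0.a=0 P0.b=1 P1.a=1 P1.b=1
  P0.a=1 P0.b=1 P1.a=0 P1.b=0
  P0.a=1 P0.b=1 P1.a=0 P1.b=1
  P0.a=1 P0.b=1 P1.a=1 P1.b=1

outcome vector order: (P0.a,P0.b,P1.a,P1.b)
[SC] allowed = {0000 0001 0011 0100 0101 0111 1100 1101 1111}
claimed∖SC = {0010}

spurious: P0.a=0 P0.b=0 P1.a=1 P1.b=0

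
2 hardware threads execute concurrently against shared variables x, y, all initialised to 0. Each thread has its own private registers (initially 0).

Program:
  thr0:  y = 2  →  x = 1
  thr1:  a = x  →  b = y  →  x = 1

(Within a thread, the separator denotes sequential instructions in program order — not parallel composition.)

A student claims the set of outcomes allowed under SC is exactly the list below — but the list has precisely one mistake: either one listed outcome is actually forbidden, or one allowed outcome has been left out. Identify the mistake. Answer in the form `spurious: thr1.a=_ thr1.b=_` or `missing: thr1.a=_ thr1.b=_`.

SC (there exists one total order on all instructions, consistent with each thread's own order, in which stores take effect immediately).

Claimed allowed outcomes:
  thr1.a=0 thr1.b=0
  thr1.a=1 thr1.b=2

outcome vector order: (thr1.a,thr1.b)
SC (3): 00 02 12
SC∖claimed = {02}

missing: thr1.a=0 thr1.b=2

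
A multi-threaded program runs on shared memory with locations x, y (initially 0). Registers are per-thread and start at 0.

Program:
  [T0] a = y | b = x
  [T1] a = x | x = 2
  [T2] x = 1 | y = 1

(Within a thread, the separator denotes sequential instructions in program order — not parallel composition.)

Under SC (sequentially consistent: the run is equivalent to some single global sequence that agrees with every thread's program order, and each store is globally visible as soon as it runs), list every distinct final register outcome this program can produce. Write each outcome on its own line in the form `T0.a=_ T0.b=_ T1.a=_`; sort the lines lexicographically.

outcome vector order: (T0.a,T0.b,T1.a)
|SC outcomes| = 10

T0.a=0 T0.b=0 T1.a=0
T0.a=0 T0.b=0 T1.a=1
T0.a=0 T0.b=1 T1.a=0
T0.a=0 T0.b=1 T1.a=1
T0.a=0 T0.b=2 T1.a=0
T0.a=0 T0.b=2 T1.a=1
T0.a=1 T0.b=1 T1.a=0
T0.a=1 T0.b=1 T1.a=1
T0.a=1 T0.b=2 T1.a=0
T0.a=1 T0.b=2 T1.a=1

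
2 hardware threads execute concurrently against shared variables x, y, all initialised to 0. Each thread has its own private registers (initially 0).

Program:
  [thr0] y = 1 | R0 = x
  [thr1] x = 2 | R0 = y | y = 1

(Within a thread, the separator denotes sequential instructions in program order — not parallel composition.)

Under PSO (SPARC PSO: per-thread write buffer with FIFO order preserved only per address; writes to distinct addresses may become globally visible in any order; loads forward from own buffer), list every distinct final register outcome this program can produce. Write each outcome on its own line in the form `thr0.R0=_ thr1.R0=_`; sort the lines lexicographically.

outcome vector order: (thr0.R0,thr1.R0)
|PSO outcomes| = 4

thr0.R0=0 thr1.R0=0
thr0.R0=0 thr1.R0=1
thr0.R0=2 thr1.R0=0
thr0.R0=2 thr1.R0=1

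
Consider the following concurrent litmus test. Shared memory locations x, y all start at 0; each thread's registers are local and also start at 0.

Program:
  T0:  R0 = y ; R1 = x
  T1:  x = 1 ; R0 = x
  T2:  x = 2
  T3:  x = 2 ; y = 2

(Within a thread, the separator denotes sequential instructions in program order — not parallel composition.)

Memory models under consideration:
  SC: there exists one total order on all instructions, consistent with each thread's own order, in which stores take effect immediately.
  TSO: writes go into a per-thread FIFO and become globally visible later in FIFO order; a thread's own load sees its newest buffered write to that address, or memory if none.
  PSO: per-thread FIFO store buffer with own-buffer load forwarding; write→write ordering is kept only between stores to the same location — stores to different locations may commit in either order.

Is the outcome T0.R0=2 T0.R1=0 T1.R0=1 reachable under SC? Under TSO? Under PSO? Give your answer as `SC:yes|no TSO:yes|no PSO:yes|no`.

outcome vector order: (T0.R0,T0.R1,T1.R0)
[SC] allowed = {<0 0 1> <0 0 2> <0 1 1> <0 1 2> <0 2 1> <0 2 2> <2 1 1> <2 1 2> <2 2 1> <2 2 2>}
[TSO] allowed = {<0 0 1> <0 0 2> <0 1 1> <0 1 2> <0 2 1> <0 2 2> <2 1 1> <2 1 2> <2 2 1> <2 2 2>}
[PSO] allowed = {<0 0 1> <0 0 2> <0 1 1> <0 1 2> <0 2 1> <0 2 2> <2 0 1> <2 0 2> <2 1 1> <2 1 2> <2 2 1> <2 2 2>}
target <2 0 1> ∈ {PSO}

SC:no TSO:no PSO:yes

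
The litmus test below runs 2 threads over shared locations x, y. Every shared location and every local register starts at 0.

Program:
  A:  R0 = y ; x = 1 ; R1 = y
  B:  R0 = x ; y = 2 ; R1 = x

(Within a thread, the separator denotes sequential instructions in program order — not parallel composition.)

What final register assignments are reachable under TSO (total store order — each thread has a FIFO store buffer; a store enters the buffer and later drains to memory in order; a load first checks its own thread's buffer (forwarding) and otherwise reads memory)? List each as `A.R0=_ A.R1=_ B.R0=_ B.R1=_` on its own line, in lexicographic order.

outcome vector order: (A.R0,A.R1,B.R0,B.R1)
|TSO outcomes| = 8

A.R0=0 A.R1=0 B.R0=0 B.R1=0
A.R0=0 A.R1=0 B.R0=0 B.R1=1
A.R0=0 A.R1=0 B.R0=1 B.R1=1
A.R0=0 A.R1=2 B.R0=0 B.R1=0
A.R0=0 A.R1=2 B.R0=0 B.R1=1
A.R0=0 A.R1=2 B.R0=1 B.R1=1
A.R0=2 A.R1=2 B.R0=0 B.R1=0
A.R0=2 A.R1=2 B.R0=0 B.R1=1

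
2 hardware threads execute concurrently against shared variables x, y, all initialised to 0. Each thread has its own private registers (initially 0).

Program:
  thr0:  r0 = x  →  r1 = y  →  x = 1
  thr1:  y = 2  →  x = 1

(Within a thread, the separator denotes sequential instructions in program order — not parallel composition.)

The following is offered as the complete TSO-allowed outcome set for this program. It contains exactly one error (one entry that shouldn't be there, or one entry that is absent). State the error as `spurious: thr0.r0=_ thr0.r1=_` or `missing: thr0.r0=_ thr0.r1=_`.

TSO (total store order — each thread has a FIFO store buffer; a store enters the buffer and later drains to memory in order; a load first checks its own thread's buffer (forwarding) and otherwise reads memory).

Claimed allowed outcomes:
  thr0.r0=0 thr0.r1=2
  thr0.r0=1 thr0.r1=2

outcome vector order: (thr0.r0,thr0.r1)
under TSO → (0,0), (0,2), (1,2)
TSO∖claimed = {(0,0)}

missing: thr0.r0=0 thr0.r1=0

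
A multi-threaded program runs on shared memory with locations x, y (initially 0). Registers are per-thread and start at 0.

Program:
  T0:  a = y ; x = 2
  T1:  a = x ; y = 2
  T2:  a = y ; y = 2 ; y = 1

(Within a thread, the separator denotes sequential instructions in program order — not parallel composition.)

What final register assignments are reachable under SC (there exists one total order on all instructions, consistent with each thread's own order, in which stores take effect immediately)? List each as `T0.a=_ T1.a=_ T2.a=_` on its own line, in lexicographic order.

T0.a=0 T1.a=0 T2.a=0
T0.a=0 T1.a=0 T2.a=2
T0.a=0 T1.a=2 T2.a=0
T0.a=0 T1.a=2 T2.a=2
T0.a=1 T1.a=0 T2.a=0
T0.a=1 T1.a=0 T2.a=2
T0.a=1 T1.a=2 T2.a=0
T0.a=2 T1.a=0 T2.a=0
T0.a=2 T1.a=0 T2.a=2
T0.a=2 T1.a=2 T2.a=0

outcome vector order: (T0.a,T1.a,T2.a)
|SC outcomes| = 10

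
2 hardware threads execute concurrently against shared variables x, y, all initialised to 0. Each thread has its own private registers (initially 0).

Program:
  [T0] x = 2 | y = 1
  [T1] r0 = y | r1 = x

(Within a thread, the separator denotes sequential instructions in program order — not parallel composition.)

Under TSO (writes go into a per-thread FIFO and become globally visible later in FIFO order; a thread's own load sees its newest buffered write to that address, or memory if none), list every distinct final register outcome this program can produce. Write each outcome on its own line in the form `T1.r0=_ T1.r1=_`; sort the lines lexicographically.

outcome vector order: (T1.r0,T1.r1)
|TSO outcomes| = 3

T1.r0=0 T1.r1=0
T1.r0=0 T1.r1=2
T1.r0=1 T1.r1=2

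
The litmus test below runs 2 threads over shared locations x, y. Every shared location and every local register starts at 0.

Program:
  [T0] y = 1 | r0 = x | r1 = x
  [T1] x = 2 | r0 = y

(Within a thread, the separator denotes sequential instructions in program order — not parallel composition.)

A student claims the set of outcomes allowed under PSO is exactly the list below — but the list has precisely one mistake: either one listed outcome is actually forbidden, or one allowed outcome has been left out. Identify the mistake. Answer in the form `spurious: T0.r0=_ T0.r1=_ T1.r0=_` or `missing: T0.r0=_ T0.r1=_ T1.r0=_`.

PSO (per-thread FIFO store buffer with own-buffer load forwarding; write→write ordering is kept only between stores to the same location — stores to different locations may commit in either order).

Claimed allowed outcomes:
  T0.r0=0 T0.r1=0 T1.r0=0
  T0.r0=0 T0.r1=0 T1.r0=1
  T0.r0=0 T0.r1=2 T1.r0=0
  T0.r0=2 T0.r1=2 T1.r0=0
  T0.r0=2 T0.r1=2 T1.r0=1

outcome vector order: (T0.r0,T0.r1,T1.r0)
PSO (6): 0/0/0, 0/0/1, 0/2/0, 0/2/1, 2/2/0, 2/2/1
PSO∖claimed = {0/2/1}

missing: T0.r0=0 T0.r1=2 T1.r0=1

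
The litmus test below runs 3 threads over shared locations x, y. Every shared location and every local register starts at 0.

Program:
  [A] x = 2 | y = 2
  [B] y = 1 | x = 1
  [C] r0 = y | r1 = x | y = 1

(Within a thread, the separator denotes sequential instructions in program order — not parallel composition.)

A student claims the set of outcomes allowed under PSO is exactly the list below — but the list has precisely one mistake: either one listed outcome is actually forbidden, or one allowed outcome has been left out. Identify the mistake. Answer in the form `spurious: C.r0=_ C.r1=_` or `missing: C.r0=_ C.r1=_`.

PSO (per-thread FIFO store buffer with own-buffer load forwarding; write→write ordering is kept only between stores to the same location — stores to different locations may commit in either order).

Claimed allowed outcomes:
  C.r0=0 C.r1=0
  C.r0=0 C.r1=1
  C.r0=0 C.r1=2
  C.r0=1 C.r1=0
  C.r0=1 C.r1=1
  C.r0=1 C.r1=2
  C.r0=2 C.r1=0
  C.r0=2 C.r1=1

missing: C.r0=2 C.r1=2

outcome vector order: (C.r0,C.r1)
PSO: 9 outcomes — {(0,0); (0,1); (0,2); (1,0); (1,1); (1,2); (2,0); (2,1); (2,2)}
PSO∖claimed = {(2,2)}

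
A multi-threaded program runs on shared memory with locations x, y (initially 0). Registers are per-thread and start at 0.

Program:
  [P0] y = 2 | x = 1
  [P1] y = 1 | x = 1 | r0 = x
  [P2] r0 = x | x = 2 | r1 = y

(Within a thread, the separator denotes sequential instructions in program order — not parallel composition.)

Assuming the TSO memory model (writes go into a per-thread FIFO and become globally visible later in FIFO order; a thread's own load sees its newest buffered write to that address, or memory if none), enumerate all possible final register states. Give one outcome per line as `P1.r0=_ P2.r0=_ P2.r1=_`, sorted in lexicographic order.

outcome vector order: (P1.r0,P2.r0,P2.r1)
|TSO outcomes| = 10

P1.r0=1 P2.r0=0 P2.r1=0
P1.r0=1 P2.r0=0 P2.r1=1
P1.r0=1 P2.r0=0 P2.r1=2
P1.r0=1 P2.r0=1 P2.r1=1
P1.r0=1 P2.r0=1 P2.r1=2
P1.r0=2 P2.r0=0 P2.r1=0
P1.r0=2 P2.r0=0 P2.r1=1
P1.r0=2 P2.r0=0 P2.r1=2
P1.r0=2 P2.r0=1 P2.r1=1
P1.r0=2 P2.r0=1 P2.r1=2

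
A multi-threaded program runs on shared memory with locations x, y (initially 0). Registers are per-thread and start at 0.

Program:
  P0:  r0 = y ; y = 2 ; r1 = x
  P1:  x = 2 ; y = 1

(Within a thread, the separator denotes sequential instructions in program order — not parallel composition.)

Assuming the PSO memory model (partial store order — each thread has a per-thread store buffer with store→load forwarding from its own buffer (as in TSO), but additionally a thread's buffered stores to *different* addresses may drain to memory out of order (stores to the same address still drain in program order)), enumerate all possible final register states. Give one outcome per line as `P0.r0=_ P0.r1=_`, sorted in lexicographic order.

outcome vector order: (P0.r0,P0.r1)
|PSO outcomes| = 4

P0.r0=0 P0.r1=0
P0.r0=0 P0.r1=2
P0.r0=1 P0.r1=0
P0.r0=1 P0.r1=2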